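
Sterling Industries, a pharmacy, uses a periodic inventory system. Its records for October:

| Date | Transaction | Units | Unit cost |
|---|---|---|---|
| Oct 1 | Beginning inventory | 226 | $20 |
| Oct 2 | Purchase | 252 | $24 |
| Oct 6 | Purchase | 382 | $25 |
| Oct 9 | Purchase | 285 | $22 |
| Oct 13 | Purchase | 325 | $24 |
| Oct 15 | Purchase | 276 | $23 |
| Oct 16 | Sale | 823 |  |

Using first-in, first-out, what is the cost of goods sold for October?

Oct 16, 823 sold [FIFO — oldest first]: 226 @ $20 + 252 @ $24 + 345 @ $25 = $19,193
Ending inventory: 37 @ $25 + 285 @ $22 + 325 @ $24 + 276 @ $23 = $21,343
Check: goods available $40,536 = COGS $19,193 + ending $21,343

COGS = $19,193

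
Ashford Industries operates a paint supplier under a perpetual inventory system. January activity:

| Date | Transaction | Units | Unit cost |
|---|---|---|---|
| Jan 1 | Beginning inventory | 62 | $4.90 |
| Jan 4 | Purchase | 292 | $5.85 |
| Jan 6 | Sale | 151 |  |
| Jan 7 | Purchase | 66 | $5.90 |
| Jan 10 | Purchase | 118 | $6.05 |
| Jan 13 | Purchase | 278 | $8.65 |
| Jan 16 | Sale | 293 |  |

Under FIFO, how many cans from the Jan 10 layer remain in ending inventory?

94

Jan 6, 151 sold [FIFO — oldest first]: 62 @ $4.90 + 89 @ $5.85 = $824.45
Jan 16, 293 sold [FIFO — oldest first]: 203 @ $5.85 + 66 @ $5.90 + 24 @ $6.05 = $1,722.15
Total COGS = $824.45 + $1,722.15 = $2,546.60
Ending inventory: 94 @ $6.05 + 278 @ $8.65 = $2,973.40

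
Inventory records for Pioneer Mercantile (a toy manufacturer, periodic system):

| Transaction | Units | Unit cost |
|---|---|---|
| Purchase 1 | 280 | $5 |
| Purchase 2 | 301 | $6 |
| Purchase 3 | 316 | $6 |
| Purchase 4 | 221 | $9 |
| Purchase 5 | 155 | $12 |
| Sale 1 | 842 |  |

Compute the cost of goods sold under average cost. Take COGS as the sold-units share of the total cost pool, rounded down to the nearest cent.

Sale 1, sell 842: 842/1273 × $8,951.00 → $5,920.45
Ending inventory (cost pool remaining) = $3,030.55

COGS = $5,920.45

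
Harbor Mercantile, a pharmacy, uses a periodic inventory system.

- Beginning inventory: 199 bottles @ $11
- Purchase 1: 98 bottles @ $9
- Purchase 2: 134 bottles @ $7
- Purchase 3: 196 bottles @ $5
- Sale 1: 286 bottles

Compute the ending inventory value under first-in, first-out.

Sale 1 (286) [FIFO — oldest first]: 199 @ $11 + 87 @ $9 = $2,972
Ending inventory: 11 @ $9 + 134 @ $7 + 196 @ $5 = $2,017

Ending inventory = $2,017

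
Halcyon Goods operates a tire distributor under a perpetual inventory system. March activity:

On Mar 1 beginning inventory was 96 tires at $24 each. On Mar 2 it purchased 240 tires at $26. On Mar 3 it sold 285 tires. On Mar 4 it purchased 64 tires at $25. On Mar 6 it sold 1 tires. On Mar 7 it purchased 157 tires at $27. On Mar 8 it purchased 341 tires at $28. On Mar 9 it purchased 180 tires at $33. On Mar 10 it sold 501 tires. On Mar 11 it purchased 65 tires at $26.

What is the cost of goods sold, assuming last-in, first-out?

COGS = $22,273

Mar 3, 285 sold [LIFO — newest first]: 240 @ $26 + 45 @ $24 = $7,320
Mar 6, 1 sold [LIFO — newest first]: 1 @ $25 = $25
Mar 10, 501 sold [LIFO — newest first]: 180 @ $33 + 321 @ $28 = $14,928
Total COGS = $7,320 + $25 + $14,928 = $22,273
Ending inventory: 51 @ $24 + 63 @ $25 + 157 @ $27 + 20 @ $28 + 65 @ $26 = $9,288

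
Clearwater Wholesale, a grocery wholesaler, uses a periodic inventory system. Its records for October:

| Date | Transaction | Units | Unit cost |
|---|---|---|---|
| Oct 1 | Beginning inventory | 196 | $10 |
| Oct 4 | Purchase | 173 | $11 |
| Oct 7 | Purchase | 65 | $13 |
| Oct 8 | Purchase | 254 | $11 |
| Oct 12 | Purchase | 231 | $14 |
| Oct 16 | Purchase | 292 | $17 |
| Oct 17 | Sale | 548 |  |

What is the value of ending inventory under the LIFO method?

Oct 17, 548 sold [LIFO — newest first]: 292 @ $17 + 231 @ $14 + 25 @ $11 = $8,473
Ending inventory: 196 @ $10 + 173 @ $11 + 65 @ $13 + 229 @ $11 = $7,227
Check: goods available $15,700 = COGS $8,473 + ending $7,227

Ending inventory = $7,227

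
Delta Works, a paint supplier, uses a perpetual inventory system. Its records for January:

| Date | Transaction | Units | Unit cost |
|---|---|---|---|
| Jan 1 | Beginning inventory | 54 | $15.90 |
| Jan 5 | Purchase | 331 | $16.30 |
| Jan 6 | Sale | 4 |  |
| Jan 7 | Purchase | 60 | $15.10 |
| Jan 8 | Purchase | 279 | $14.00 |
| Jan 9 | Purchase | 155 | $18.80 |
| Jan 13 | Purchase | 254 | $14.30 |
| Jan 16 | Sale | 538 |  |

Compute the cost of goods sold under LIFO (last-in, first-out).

Jan 6, 4 sold [LIFO — newest first]: 4 @ $16.30 = $65.20
Jan 16, 538 sold [LIFO — newest first]: 254 @ $14.30 + 155 @ $18.80 + 129 @ $14.00 = $8,352.20
Total COGS = $65.20 + $8,352.20 = $8,417.40
Ending inventory: 54 @ $15.90 + 327 @ $16.30 + 60 @ $15.10 + 150 @ $14.00 = $9,194.70

COGS = $8,417.40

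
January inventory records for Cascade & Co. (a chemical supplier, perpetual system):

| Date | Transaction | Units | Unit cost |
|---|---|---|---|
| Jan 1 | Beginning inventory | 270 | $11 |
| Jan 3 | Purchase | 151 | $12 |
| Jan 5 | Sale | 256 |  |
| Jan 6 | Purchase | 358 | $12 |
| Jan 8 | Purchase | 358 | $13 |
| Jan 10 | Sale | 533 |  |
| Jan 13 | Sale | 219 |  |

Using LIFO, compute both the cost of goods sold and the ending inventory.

COGS = $12,313; ending inventory = $1,419

Jan 5, 256 sold [LIFO — newest first]: 151 @ $12 + 105 @ $11 = $2,967
Jan 10, 533 sold [LIFO — newest first]: 358 @ $13 + 175 @ $12 = $6,754
Jan 13, 219 sold [LIFO — newest first]: 183 @ $12 + 36 @ $11 = $2,592
Total COGS = $2,967 + $6,754 + $2,592 = $12,313
Ending inventory: 129 @ $11 = $1,419
Check: goods available $13,732 = COGS $12,313 + ending $1,419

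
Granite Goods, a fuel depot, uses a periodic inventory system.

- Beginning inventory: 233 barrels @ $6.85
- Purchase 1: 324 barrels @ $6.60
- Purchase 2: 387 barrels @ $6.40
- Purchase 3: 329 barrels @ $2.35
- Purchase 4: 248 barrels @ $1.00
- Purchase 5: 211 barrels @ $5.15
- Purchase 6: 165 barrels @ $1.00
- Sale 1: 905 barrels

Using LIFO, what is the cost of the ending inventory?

Ending inventory = $6,324.05

Sale 1 (905) [LIFO — newest first]: 165 @ $1.00 + 211 @ $5.15 + 248 @ $1.00 + 281 @ $2.35 = $2,160.00
Ending inventory: 233 @ $6.85 + 324 @ $6.60 + 387 @ $6.40 + 48 @ $2.35 = $6,324.05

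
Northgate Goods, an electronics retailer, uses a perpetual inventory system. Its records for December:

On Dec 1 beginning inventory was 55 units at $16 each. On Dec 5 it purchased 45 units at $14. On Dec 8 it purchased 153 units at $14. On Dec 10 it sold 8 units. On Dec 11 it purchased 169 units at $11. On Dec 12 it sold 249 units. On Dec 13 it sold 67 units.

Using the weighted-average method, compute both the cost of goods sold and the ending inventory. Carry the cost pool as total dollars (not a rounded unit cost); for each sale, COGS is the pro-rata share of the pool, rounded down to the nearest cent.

COGS = $4,233.79; ending inventory = $1,277.21

After Dec 1: 55 on hand, pool $880.00 (≈ $16.0000 each)
After Dec 5: 100 on hand, pool $1,510.00 (≈ $15.1000 each)
After Dec 8: 253 on hand, pool $3,652.00 (≈ $14.4348 each)
Dec 10, sell 8: 8/253 × $3,652.00 → $115.47
After Dec 11: 414 on hand, pool $5,395.53 (≈ $13.0327 each)
Dec 12, sell 249: 249/414 × $5,395.53 → $3,245.13
Dec 13, sell 67: 67/165 × $2,150.40 → $873.19
Total COGS = $115.47 + $3,245.13 + $873.19 = $4,233.79
Ending inventory (cost pool remaining) = $1,277.21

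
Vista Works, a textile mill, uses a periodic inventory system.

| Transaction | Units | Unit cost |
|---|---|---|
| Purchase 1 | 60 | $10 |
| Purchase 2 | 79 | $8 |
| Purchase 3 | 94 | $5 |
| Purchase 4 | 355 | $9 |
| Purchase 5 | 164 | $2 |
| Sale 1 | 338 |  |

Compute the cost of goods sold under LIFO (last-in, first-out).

COGS = $1,894

Sale 1 (338) [LIFO — newest first]: 164 @ $2 + 174 @ $9 = $1,894
Ending inventory: 60 @ $10 + 79 @ $8 + 94 @ $5 + 181 @ $9 = $3,331
Check: goods available $5,225 = COGS $1,894 + ending $3,331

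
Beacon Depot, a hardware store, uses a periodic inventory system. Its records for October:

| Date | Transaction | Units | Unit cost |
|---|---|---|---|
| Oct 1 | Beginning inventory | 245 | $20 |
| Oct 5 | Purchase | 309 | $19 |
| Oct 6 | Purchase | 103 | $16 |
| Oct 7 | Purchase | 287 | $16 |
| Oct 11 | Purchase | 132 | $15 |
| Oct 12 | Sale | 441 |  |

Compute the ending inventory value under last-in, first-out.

Ending inventory = $12,067

Oct 12, 441 sold [LIFO — newest first]: 132 @ $15 + 287 @ $16 + 22 @ $16 = $6,924
Ending inventory: 245 @ $20 + 309 @ $19 + 81 @ $16 = $12,067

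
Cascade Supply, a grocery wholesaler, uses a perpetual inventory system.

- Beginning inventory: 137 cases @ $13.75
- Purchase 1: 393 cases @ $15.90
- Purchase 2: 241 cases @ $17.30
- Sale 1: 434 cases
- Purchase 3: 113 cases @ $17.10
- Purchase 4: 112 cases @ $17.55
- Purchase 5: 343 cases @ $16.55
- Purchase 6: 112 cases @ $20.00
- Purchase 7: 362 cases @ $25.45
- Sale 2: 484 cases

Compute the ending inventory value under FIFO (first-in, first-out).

Sale 1 (434) [FIFO — oldest first]: 137 @ $13.75 + 297 @ $15.90 = $6,606.05
Sale 2 (484) [FIFO — oldest first]: 96 @ $15.90 + 241 @ $17.30 + 113 @ $17.10 + 34 @ $17.55 = $8,224.70
Total COGS = $6,606.05 + $8,224.70 = $14,830.75
Ending inventory: 78 @ $17.55 + 343 @ $16.55 + 112 @ $20.00 + 362 @ $25.45 = $18,498.45
Check: goods available $33,329.20 = COGS $14,830.75 + ending $18,498.45

Ending inventory = $18,498.45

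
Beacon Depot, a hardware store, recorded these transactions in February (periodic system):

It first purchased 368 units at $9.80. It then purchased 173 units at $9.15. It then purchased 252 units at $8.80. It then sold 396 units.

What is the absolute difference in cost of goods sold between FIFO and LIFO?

$327.40

FIFO COGS: 368 @ $9.80 + 28 @ $9.15 = $3,862.60
LIFO COGS: 252 @ $8.80 + 144 @ $9.15 = $3,535.20
Difference = |$3,862.60 − $3,535.20| = $327.40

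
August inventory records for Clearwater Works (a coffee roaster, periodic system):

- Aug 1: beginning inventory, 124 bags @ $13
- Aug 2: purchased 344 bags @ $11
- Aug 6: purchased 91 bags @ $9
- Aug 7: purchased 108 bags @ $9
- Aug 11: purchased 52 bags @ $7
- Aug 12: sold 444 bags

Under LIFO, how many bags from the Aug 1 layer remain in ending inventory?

124

Aug 12, 444 sold [LIFO — newest first]: 52 @ $7 + 108 @ $9 + 91 @ $9 + 193 @ $11 = $4,278
Ending inventory: 124 @ $13 + 151 @ $11 = $3,273
Check: goods available $7,551 = COGS $4,278 + ending $3,273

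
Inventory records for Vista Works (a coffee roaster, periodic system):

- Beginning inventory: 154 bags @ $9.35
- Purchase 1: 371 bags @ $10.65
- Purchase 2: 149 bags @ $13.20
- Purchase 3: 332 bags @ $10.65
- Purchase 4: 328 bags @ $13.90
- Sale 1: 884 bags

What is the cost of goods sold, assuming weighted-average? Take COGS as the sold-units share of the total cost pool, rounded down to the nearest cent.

Sale 1, sell 884: 884/1334 × $15,452.85 → $10,240.11
Ending inventory (cost pool remaining) = $5,212.74
Check: goods available $15,452.85 = COGS $10,240.11 + ending $5,212.74

COGS = $10,240.11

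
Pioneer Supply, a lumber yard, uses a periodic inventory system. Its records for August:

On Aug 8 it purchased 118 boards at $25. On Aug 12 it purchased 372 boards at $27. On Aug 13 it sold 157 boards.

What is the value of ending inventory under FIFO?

Ending inventory = $8,991

Aug 13, 157 sold [FIFO — oldest first]: 118 @ $25 + 39 @ $27 = $4,003
Ending inventory: 333 @ $27 = $8,991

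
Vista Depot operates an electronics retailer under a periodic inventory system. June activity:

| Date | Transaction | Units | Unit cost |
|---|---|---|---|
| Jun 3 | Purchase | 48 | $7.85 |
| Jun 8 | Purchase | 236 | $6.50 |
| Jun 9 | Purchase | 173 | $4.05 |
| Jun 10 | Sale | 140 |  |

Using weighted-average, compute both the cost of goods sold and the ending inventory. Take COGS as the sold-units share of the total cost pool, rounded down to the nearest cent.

COGS = $800.00; ending inventory = $1,811.45

Jun 10, sell 140: 140/457 × $2,611.45 → $800.00
Ending inventory (cost pool remaining) = $1,811.45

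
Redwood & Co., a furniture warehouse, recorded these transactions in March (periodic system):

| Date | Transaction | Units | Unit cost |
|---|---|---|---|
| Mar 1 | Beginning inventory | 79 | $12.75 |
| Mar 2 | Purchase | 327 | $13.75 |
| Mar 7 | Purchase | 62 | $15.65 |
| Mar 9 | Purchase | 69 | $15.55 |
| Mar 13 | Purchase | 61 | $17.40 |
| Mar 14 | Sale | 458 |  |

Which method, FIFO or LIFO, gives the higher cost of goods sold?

LIFO

FIFO COGS: 79 @ $12.75 + 327 @ $13.75 + 52 @ $15.65 = $6,317.30
LIFO COGS: 61 @ $17.40 + 69 @ $15.55 + 62 @ $15.65 + 266 @ $13.75 = $6,762.15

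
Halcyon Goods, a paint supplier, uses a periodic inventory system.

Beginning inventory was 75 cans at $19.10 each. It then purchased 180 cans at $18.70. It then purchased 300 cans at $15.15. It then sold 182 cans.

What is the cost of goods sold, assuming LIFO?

Sale 1 (182) [LIFO — newest first]: 182 @ $15.15 = $2,757.30
Ending inventory: 75 @ $19.10 + 180 @ $18.70 + 118 @ $15.15 = $6,586.20

COGS = $2,757.30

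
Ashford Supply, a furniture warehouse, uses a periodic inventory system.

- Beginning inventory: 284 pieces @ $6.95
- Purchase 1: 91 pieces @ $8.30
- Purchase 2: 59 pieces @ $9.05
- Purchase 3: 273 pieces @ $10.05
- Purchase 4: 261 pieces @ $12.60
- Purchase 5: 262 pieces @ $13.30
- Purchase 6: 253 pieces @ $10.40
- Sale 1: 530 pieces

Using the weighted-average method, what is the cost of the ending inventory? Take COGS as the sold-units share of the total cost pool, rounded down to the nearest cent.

Sale 1, sell 530: 530/1483 × $15,411.10 → $5,507.67
Ending inventory (cost pool remaining) = $9,903.43
Check: goods available $15,411.10 = COGS $5,507.67 + ending $9,903.43

Ending inventory = $9,903.43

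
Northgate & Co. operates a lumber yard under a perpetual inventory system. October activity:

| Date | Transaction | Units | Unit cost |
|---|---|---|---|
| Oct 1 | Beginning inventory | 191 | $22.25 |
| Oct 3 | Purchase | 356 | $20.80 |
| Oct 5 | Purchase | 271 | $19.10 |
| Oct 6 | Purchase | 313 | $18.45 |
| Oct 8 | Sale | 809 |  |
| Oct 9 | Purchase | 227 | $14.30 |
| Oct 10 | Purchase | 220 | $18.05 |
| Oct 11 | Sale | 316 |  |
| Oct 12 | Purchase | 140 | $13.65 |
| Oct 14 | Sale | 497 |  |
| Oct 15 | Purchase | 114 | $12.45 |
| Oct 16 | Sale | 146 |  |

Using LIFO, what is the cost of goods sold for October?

COGS = $31,728.90

Oct 8, 809 sold [LIFO — newest first]: 313 @ $18.45 + 271 @ $19.10 + 225 @ $20.80 = $15,630.95
Oct 11, 316 sold [LIFO — newest first]: 220 @ $18.05 + 96 @ $14.30 = $5,343.80
Oct 14, 497 sold [LIFO — newest first]: 140 @ $13.65 + 131 @ $14.30 + 131 @ $20.80 + 95 @ $22.25 = $8,622.85
Oct 16, 146 sold [LIFO — newest first]: 114 @ $12.45 + 32 @ $22.25 = $2,131.30
Total COGS = $15,630.95 + $5,343.80 + $8,622.85 + $2,131.30 = $31,728.90
Ending inventory: 64 @ $22.25 = $1,424.00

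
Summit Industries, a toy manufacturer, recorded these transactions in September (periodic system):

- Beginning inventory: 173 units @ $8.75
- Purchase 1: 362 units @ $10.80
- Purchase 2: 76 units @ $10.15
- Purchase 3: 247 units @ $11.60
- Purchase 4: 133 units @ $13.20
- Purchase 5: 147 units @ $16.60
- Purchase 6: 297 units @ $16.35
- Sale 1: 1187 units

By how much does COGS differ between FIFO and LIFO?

$1,731.05

FIFO COGS: 173 @ $8.75 + 362 @ $10.80 + 76 @ $10.15 + 247 @ $11.60 + 133 @ $13.20 + 147 @ $16.60 + 49 @ $16.35 = $14,056.90
LIFO COGS: 297 @ $16.35 + 147 @ $16.60 + 133 @ $13.20 + 247 @ $11.60 + 76 @ $10.15 + 287 @ $10.80 = $15,787.95
Difference = |$14,056.90 − $15,787.95| = $1,731.05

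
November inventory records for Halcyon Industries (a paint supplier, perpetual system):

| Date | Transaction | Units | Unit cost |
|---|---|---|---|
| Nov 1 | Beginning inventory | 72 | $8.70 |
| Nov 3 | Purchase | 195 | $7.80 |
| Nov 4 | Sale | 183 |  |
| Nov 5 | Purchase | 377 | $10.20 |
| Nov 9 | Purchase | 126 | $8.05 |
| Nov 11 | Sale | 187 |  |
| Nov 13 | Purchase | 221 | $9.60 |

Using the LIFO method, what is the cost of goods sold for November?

COGS = $3,063.90

Nov 4, 183 sold [LIFO — newest first]: 183 @ $7.80 = $1,427.40
Nov 11, 187 sold [LIFO — newest first]: 126 @ $8.05 + 61 @ $10.20 = $1,636.50
Total COGS = $1,427.40 + $1,636.50 = $3,063.90
Ending inventory: 72 @ $8.70 + 12 @ $7.80 + 316 @ $10.20 + 221 @ $9.60 = $6,064.80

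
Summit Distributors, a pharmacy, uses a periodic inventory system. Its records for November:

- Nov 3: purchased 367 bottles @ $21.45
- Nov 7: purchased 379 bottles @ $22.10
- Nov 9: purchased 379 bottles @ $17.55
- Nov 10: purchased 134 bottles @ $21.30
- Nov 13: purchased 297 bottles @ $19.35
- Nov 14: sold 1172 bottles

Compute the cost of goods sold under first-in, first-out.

COGS = $23,900.60

Nov 14, 1172 sold [FIFO — oldest first]: 367 @ $21.45 + 379 @ $22.10 + 379 @ $17.55 + 47 @ $21.30 = $23,900.60
Ending inventory: 87 @ $21.30 + 297 @ $19.35 = $7,600.05
Check: goods available $31,500.65 = COGS $23,900.60 + ending $7,600.05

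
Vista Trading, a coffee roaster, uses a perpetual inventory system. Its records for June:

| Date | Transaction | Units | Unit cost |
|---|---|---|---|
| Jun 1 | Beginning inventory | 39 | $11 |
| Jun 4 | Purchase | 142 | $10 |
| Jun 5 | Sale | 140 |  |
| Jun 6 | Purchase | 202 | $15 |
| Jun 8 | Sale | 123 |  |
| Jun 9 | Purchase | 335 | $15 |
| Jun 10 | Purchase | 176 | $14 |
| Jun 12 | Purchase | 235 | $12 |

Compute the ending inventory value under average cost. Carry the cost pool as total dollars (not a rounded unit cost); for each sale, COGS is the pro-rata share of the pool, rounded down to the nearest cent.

After Jun 1: 39 on hand, pool $429.00 (≈ $11.0000 each)
After Jun 4: 181 on hand, pool $1,849.00 (≈ $10.2155 each)
Jun 5, sell 140: 140/181 × $1,849.00 → $1,430.16
After Jun 6: 243 on hand, pool $3,448.84 (≈ $14.1928 each)
Jun 8, sell 123: 123/243 × $3,448.84 → $1,745.70
After Jun 9: 455 on hand, pool $6,728.14 (≈ $14.7871 each)
After Jun 10: 631 on hand, pool $9,192.14 (≈ $14.5676 each)
After Jun 12: 866 on hand, pool $12,012.14 (≈ $13.8708 each)
Total COGS = $1,430.16 + $1,745.70 = $3,175.86
Ending inventory (cost pool remaining) = $12,012.14
Check: goods available $15,188.00 = COGS $3,175.86 + ending $12,012.14

Ending inventory = $12,012.14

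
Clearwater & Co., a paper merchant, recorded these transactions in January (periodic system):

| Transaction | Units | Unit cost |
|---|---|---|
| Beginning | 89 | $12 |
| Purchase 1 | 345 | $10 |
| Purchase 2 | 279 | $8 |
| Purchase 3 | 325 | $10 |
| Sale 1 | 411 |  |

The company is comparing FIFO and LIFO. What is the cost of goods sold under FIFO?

COGS = $4,288

FIFO COGS: 89 @ $12 + 322 @ $10 = $4,288
LIFO COGS: 325 @ $10 + 86 @ $8 = $3,938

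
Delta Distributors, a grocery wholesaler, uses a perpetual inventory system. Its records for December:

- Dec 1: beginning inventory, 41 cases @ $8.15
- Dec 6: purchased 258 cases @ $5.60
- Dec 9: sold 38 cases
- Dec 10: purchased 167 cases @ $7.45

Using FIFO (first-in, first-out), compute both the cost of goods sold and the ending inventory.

Dec 9, 38 sold [FIFO — oldest first]: 38 @ $8.15 = $309.70
Ending inventory: 3 @ $8.15 + 258 @ $5.60 + 167 @ $7.45 = $2,713.40
Check: goods available $3,023.10 = COGS $309.70 + ending $2,713.40

COGS = $309.70; ending inventory = $2,713.40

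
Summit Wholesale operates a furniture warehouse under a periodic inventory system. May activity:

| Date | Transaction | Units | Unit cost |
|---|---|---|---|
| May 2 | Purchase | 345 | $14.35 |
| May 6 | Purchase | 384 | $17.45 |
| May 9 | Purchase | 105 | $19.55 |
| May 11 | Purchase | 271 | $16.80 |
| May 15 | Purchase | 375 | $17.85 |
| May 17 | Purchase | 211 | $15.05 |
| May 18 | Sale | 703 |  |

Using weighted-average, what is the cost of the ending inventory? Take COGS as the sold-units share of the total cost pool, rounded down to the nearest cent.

May 18, sell 703: 703/1691 × $28,126.40 → $11,692.99
Ending inventory (cost pool remaining) = $16,433.41
Check: goods available $28,126.40 = COGS $11,692.99 + ending $16,433.41

Ending inventory = $16,433.41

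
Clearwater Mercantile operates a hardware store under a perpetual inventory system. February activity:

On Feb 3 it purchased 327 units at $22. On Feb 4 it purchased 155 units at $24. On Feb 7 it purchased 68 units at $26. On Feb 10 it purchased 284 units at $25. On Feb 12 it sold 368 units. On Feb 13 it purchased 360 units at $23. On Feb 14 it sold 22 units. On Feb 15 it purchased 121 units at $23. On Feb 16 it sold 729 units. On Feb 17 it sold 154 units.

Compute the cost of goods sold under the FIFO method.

Feb 12, 368 sold [FIFO — oldest first]: 327 @ $22 + 41 @ $24 = $8,178
Feb 14, 22 sold [FIFO — oldest first]: 22 @ $24 = $528
Feb 16, 729 sold [FIFO — oldest first]: 92 @ $24 + 68 @ $26 + 284 @ $25 + 285 @ $23 = $17,631
Feb 17, 154 sold [FIFO — oldest first]: 75 @ $23 + 79 @ $23 = $3,542
Total COGS = $8,178 + $528 + $17,631 + $3,542 = $29,879
Ending inventory: 42 @ $23 = $966
Check: goods available $30,845 = COGS $29,879 + ending $966

COGS = $29,879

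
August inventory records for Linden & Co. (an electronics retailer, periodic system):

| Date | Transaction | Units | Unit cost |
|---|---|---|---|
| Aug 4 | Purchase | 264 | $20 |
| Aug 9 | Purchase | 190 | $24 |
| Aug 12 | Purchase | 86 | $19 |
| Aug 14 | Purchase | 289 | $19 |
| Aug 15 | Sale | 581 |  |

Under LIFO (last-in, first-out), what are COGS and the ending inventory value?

COGS = $12,005; ending inventory = $4,960

Aug 15, 581 sold [LIFO — newest first]: 289 @ $19 + 86 @ $19 + 190 @ $24 + 16 @ $20 = $12,005
Ending inventory: 248 @ $20 = $4,960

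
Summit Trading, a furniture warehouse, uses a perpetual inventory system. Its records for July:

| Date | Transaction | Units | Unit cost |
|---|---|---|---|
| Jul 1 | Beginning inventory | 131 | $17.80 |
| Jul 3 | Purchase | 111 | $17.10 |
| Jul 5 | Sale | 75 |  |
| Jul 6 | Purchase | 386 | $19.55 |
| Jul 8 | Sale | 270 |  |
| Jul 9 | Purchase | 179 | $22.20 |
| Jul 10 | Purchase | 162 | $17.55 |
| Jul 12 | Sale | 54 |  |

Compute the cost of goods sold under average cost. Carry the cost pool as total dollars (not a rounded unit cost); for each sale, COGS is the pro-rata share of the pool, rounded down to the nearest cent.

After Jul 1: 131 on hand, pool $2,331.80 (≈ $17.8000 each)
After Jul 3: 242 on hand, pool $4,229.90 (≈ $17.4789 each)
Jul 5, sell 75: 75/242 × $4,229.90 → $1,310.91
After Jul 6: 553 on hand, pool $10,465.29 (≈ $18.9246 each)
Jul 8, sell 270: 270/553 × $10,465.29 → $5,109.63
After Jul 9: 462 on hand, pool $9,329.46 (≈ $20.1936 each)
After Jul 10: 624 on hand, pool $12,172.56 (≈ $19.5073 each)
Jul 12, sell 54: 54/624 × $12,172.56 → $1,053.39
Total COGS = $1,310.91 + $5,109.63 + $1,053.39 = $7,473.93
Ending inventory (cost pool remaining) = $11,119.17

COGS = $7,473.93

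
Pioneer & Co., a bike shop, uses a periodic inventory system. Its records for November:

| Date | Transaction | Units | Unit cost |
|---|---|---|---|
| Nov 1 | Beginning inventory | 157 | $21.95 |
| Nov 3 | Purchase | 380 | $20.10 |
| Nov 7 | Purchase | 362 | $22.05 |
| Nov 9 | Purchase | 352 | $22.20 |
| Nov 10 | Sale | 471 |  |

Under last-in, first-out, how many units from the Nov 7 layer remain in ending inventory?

Nov 10, 471 sold [LIFO — newest first]: 352 @ $22.20 + 119 @ $22.05 = $10,438.35
Ending inventory: 157 @ $21.95 + 380 @ $20.10 + 243 @ $22.05 = $16,442.30
Check: goods available $26,880.65 = COGS $10,438.35 + ending $16,442.30

243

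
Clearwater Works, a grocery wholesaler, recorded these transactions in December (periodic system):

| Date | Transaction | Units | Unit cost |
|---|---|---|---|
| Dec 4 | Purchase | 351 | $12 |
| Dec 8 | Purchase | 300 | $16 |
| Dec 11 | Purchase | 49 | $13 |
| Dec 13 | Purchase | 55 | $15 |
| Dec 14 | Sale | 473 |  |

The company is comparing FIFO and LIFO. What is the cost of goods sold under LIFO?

COGS = $7,090

FIFO COGS: 351 @ $12 + 122 @ $16 = $6,164
LIFO COGS: 55 @ $15 + 49 @ $13 + 300 @ $16 + 69 @ $12 = $7,090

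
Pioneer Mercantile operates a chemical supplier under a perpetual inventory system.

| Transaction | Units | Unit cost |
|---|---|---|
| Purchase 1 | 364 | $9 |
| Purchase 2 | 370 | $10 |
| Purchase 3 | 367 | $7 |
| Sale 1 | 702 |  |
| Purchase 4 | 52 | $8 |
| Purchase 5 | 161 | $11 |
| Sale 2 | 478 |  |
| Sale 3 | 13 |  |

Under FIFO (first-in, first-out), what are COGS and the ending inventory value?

Sale 1 (702) [FIFO — oldest first]: 364 @ $9 + 338 @ $10 = $6,656
Sale 2 (478) [FIFO — oldest first]: 32 @ $10 + 367 @ $7 + 52 @ $8 + 27 @ $11 = $3,602
Sale 3 (13) [FIFO — oldest first]: 13 @ $11 = $143
Total COGS = $6,656 + $3,602 + $143 = $10,401
Ending inventory: 121 @ $11 = $1,331
Check: goods available $11,732 = COGS $10,401 + ending $1,331

COGS = $10,401; ending inventory = $1,331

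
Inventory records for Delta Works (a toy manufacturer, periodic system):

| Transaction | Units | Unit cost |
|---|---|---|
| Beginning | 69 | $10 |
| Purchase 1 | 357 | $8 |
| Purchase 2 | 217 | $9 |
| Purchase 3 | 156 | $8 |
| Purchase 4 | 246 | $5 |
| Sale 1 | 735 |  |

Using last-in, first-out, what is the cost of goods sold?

Sale 1 (735) [LIFO — newest first]: 246 @ $5 + 156 @ $8 + 217 @ $9 + 116 @ $8 = $5,359
Ending inventory: 69 @ $10 + 241 @ $8 = $2,618

COGS = $5,359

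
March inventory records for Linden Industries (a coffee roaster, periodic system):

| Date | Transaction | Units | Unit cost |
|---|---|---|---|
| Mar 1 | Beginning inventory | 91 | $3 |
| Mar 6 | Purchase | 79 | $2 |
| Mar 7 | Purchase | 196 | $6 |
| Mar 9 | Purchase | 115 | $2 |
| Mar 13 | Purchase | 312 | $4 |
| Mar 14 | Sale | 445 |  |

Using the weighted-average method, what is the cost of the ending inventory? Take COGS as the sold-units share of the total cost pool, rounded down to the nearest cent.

Mar 14, sell 445: 445/793 × $3,085.00 → $1,731.17
Ending inventory (cost pool remaining) = $1,353.83

Ending inventory = $1,353.83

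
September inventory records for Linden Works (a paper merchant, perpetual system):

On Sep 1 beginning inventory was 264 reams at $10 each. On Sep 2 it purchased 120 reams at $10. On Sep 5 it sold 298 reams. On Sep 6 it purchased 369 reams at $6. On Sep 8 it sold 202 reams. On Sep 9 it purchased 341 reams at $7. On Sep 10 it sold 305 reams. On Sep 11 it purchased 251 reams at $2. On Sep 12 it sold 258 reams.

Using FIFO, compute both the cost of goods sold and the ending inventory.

COGS = $8,224; ending inventory = $719

Sep 5, 298 sold [FIFO — oldest first]: 264 @ $10 + 34 @ $10 = $2,980
Sep 8, 202 sold [FIFO — oldest first]: 86 @ $10 + 116 @ $6 = $1,556
Sep 10, 305 sold [FIFO — oldest first]: 253 @ $6 + 52 @ $7 = $1,882
Sep 12, 258 sold [FIFO — oldest first]: 258 @ $7 = $1,806
Total COGS = $2,980 + $1,556 + $1,882 + $1,806 = $8,224
Ending inventory: 31 @ $7 + 251 @ $2 = $719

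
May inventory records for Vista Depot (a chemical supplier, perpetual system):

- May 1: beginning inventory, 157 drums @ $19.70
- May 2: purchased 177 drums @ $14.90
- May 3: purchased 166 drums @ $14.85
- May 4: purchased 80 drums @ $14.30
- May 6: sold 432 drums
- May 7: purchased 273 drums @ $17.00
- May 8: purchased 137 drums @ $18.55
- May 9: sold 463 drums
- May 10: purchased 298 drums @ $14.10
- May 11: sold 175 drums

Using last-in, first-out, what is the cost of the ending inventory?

May 6, 432 sold [LIFO — newest first]: 80 @ $14.30 + 166 @ $14.85 + 177 @ $14.90 + 9 @ $19.70 = $6,423.70
May 9, 463 sold [LIFO — newest first]: 137 @ $18.55 + 273 @ $17.00 + 53 @ $19.70 = $8,226.45
May 11, 175 sold [LIFO — newest first]: 175 @ $14.10 = $2,467.50
Total COGS = $6,423.70 + $8,226.45 + $2,467.50 = $17,117.65
Ending inventory: 95 @ $19.70 + 123 @ $14.10 = $3,605.80

Ending inventory = $3,605.80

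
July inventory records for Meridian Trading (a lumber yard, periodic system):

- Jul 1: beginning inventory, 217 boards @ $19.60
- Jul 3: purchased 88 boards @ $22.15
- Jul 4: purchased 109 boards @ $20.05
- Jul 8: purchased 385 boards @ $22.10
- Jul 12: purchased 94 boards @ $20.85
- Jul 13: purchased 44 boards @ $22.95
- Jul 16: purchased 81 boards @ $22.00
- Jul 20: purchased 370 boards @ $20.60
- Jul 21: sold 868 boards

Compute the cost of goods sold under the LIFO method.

Jul 21, 868 sold [LIFO — newest first]: 370 @ $20.60 + 81 @ $22.00 + 44 @ $22.95 + 94 @ $20.85 + 279 @ $22.10 = $18,539.60
Ending inventory: 217 @ $19.60 + 88 @ $22.15 + 109 @ $20.05 + 106 @ $22.10 = $10,730.45

COGS = $18,539.60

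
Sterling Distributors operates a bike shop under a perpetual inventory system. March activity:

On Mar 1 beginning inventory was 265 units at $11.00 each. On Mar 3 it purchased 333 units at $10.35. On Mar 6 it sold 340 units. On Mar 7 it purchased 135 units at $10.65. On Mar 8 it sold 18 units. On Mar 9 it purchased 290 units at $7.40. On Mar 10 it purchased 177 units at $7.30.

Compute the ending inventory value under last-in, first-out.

Ending inventory = $7,522.15

Mar 6, 340 sold [LIFO — newest first]: 333 @ $10.35 + 7 @ $11.00 = $3,523.55
Mar 8, 18 sold [LIFO — newest first]: 18 @ $10.65 = $191.70
Total COGS = $3,523.55 + $191.70 = $3,715.25
Ending inventory: 258 @ $11.00 + 117 @ $10.65 + 290 @ $7.40 + 177 @ $7.30 = $7,522.15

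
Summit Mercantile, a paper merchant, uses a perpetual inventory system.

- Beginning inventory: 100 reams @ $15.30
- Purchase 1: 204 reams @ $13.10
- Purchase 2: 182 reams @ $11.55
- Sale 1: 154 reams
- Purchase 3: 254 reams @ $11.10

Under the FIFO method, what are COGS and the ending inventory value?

Sale 1 (154) [FIFO — oldest first]: 100 @ $15.30 + 54 @ $13.10 = $2,237.40
Ending inventory: 150 @ $13.10 + 182 @ $11.55 + 254 @ $11.10 = $6,886.50

COGS = $2,237.40; ending inventory = $6,886.50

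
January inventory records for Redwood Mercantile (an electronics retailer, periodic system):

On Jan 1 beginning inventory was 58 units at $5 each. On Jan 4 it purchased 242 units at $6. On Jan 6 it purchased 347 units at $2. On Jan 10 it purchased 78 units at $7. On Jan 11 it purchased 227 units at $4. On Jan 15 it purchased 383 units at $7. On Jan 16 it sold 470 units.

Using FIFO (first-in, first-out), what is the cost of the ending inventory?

Jan 16, 470 sold [FIFO — oldest first]: 58 @ $5 + 242 @ $6 + 170 @ $2 = $2,082
Ending inventory: 177 @ $2 + 78 @ $7 + 227 @ $4 + 383 @ $7 = $4,489
Check: goods available $6,571 = COGS $2,082 + ending $4,489

Ending inventory = $4,489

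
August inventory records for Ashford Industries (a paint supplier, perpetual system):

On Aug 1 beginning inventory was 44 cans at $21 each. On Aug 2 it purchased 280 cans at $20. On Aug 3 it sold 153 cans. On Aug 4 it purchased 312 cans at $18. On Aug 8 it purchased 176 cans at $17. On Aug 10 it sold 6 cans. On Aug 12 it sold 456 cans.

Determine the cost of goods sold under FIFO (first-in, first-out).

Aug 3, 153 sold [FIFO — oldest first]: 44 @ $21 + 109 @ $20 = $3,104
Aug 10, 6 sold [FIFO — oldest first]: 6 @ $20 = $120
Aug 12, 456 sold [FIFO — oldest first]: 165 @ $20 + 291 @ $18 = $8,538
Total COGS = $3,104 + $120 + $8,538 = $11,762
Ending inventory: 21 @ $18 + 176 @ $17 = $3,370

COGS = $11,762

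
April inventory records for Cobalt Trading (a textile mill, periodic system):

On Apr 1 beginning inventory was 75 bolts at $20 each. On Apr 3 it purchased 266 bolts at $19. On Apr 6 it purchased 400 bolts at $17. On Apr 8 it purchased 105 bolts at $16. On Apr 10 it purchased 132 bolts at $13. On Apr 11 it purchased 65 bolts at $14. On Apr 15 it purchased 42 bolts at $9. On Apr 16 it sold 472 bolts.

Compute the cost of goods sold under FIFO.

Apr 16, 472 sold [FIFO — oldest first]: 75 @ $20 + 266 @ $19 + 131 @ $17 = $8,781
Ending inventory: 269 @ $17 + 105 @ $16 + 132 @ $13 + 65 @ $14 + 42 @ $9 = $9,257

COGS = $8,781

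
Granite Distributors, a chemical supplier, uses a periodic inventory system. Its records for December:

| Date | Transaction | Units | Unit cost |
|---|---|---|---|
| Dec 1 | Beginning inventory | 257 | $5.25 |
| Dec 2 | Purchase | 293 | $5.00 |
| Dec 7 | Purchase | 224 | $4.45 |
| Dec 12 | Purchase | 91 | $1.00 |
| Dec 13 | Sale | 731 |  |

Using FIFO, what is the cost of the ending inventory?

Ending inventory = $282.35

Dec 13, 731 sold [FIFO — oldest first]: 257 @ $5.25 + 293 @ $5.00 + 181 @ $4.45 = $3,619.70
Ending inventory: 43 @ $4.45 + 91 @ $1.00 = $282.35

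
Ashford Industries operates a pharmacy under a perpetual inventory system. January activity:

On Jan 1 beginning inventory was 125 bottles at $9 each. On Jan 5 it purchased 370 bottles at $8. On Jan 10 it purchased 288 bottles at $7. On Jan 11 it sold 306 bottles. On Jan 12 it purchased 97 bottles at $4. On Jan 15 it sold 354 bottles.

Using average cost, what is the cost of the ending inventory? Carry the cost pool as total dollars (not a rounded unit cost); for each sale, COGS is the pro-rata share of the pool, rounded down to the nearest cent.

After Jan 1: 125 on hand, pool $1,125.00 (≈ $9.0000 each)
After Jan 5: 495 on hand, pool $4,085.00 (≈ $8.2525 each)
After Jan 10: 783 on hand, pool $6,101.00 (≈ $7.7918 each)
Jan 11, sell 306: 306/783 × $6,101.00 → $2,384.29
After Jan 12: 574 on hand, pool $4,104.71 (≈ $7.1511 each)
Jan 15, sell 354: 354/574 × $4,104.71 → $2,531.47
Total COGS = $2,384.29 + $2,531.47 = $4,915.76
Ending inventory (cost pool remaining) = $1,573.24
Check: goods available $6,489.00 = COGS $4,915.76 + ending $1,573.24

Ending inventory = $1,573.24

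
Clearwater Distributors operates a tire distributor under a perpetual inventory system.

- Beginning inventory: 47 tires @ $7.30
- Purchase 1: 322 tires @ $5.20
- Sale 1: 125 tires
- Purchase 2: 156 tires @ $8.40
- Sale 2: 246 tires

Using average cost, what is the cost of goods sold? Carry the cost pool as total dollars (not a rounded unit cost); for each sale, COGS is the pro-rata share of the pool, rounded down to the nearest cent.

After Beginning: 47 on hand, pool $343.10 (≈ $7.3000 each)
After Purchase 1: 369 on hand, pool $2,017.50 (≈ $5.4675 each)
Sale 1, sell 125: 125/369 × $2,017.50 → $683.43
After Purchase 2: 400 on hand, pool $2,644.47 (≈ $6.6112 each)
Sale 2, sell 246: 246/400 × $2,644.47 → $1,626.34
Total COGS = $683.43 + $1,626.34 = $2,309.77
Ending inventory (cost pool remaining) = $1,018.13
Check: goods available $3,327.90 = COGS $2,309.77 + ending $1,018.13

COGS = $2,309.77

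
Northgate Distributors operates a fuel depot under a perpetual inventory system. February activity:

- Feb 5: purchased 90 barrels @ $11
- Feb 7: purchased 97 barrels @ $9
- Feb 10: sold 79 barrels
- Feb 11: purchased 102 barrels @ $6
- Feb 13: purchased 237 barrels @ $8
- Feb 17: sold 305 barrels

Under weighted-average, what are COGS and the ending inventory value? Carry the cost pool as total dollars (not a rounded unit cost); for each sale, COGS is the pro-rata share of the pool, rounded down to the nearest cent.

COGS = $3,232.47; ending inventory = $1,138.53

After Feb 5: 90 on hand, pool $990.00 (≈ $11.0000 each)
After Feb 7: 187 on hand, pool $1,863.00 (≈ $9.9626 each)
Feb 10, sell 79: 79/187 × $1,863.00 → $787.04
After Feb 11: 210 on hand, pool $1,687.96 (≈ $8.0379 each)
After Feb 13: 447 on hand, pool $3,583.96 (≈ $8.0178 each)
Feb 17, sell 305: 305/447 × $3,583.96 → $2,445.43
Total COGS = $787.04 + $2,445.43 = $3,232.47
Ending inventory (cost pool remaining) = $1,138.53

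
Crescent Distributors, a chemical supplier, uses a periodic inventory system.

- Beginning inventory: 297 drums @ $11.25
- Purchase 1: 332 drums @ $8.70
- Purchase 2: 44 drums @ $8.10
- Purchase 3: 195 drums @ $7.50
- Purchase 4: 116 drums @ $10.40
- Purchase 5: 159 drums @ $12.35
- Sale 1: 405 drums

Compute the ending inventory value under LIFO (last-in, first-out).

Sale 1 (405) [LIFO — newest first]: 159 @ $12.35 + 116 @ $10.40 + 130 @ $7.50 = $4,145.05
Ending inventory: 297 @ $11.25 + 332 @ $8.70 + 44 @ $8.10 + 65 @ $7.50 = $7,073.55

Ending inventory = $7,073.55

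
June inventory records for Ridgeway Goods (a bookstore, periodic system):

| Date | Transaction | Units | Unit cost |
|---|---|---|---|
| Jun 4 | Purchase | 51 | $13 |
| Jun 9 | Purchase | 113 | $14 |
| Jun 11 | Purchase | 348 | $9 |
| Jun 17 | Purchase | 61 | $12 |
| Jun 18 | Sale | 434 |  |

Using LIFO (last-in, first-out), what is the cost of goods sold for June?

Jun 18, 434 sold [LIFO — newest first]: 61 @ $12 + 348 @ $9 + 25 @ $14 = $4,214
Ending inventory: 51 @ $13 + 88 @ $14 = $1,895
Check: goods available $6,109 = COGS $4,214 + ending $1,895

COGS = $4,214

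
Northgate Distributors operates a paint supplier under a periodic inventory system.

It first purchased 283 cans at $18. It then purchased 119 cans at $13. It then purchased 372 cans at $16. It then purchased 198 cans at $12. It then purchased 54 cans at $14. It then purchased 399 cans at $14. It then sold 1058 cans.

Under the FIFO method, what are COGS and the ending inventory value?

COGS = $16,173; ending inventory = $5,138

Sale 1 (1058) [FIFO — oldest first]: 283 @ $18 + 119 @ $13 + 372 @ $16 + 198 @ $12 + 54 @ $14 + 32 @ $14 = $16,173
Ending inventory: 367 @ $14 = $5,138
Check: goods available $21,311 = COGS $16,173 + ending $5,138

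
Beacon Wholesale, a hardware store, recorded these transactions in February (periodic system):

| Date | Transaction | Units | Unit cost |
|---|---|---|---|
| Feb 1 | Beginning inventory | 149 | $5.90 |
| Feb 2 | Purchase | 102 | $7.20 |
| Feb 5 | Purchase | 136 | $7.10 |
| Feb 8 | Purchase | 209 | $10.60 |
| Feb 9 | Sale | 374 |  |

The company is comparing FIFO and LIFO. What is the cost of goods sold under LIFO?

FIFO COGS: 149 @ $5.90 + 102 @ $7.20 + 123 @ $7.10 = $2,486.80
LIFO COGS: 209 @ $10.60 + 136 @ $7.10 + 29 @ $7.20 = $3,389.80

COGS = $3,389.80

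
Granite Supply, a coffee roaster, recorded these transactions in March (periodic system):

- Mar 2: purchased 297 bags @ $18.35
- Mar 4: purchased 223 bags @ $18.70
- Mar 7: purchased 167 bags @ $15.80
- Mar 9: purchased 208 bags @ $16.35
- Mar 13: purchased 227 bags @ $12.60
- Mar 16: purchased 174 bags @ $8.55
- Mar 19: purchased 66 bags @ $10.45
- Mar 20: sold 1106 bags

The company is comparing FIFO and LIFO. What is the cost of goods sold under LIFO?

COGS = $15,999.45

FIFO COGS: 297 @ $18.35 + 223 @ $18.70 + 167 @ $15.80 + 208 @ $16.35 + 211 @ $12.60 = $18,318.05
LIFO COGS: 66 @ $10.45 + 174 @ $8.55 + 227 @ $12.60 + 208 @ $16.35 + 167 @ $15.80 + 223 @ $18.70 + 41 @ $18.35 = $15,999.45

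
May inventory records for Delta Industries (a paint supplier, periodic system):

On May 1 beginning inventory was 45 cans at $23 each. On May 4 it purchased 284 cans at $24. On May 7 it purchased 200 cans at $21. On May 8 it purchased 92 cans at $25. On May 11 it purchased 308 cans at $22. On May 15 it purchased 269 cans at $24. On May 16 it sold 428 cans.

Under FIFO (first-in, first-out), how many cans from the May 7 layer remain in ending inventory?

May 16, 428 sold [FIFO — oldest first]: 45 @ $23 + 284 @ $24 + 99 @ $21 = $9,930
Ending inventory: 101 @ $21 + 92 @ $25 + 308 @ $22 + 269 @ $24 = $17,653

101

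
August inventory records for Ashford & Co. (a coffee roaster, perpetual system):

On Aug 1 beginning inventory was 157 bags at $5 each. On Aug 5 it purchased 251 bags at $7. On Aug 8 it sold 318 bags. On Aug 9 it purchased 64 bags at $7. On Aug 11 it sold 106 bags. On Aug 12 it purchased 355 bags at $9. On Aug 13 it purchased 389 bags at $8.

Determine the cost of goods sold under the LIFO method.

COGS = $2,750

Aug 8, 318 sold [LIFO — newest first]: 251 @ $7 + 67 @ $5 = $2,092
Aug 11, 106 sold [LIFO — newest first]: 64 @ $7 + 42 @ $5 = $658
Total COGS = $2,092 + $658 = $2,750
Ending inventory: 48 @ $5 + 355 @ $9 + 389 @ $8 = $6,547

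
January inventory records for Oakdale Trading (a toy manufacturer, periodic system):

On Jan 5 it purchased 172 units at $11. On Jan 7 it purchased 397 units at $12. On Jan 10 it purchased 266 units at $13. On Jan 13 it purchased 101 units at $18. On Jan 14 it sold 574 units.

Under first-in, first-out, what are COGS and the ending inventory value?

COGS = $6,721; ending inventory = $5,211

Jan 14, 574 sold [FIFO — oldest first]: 172 @ $11 + 397 @ $12 + 5 @ $13 = $6,721
Ending inventory: 261 @ $13 + 101 @ $18 = $5,211
Check: goods available $11,932 = COGS $6,721 + ending $5,211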